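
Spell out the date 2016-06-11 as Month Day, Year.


ISO 2016-06-11 parses as year=2016, month=06, day=11
Month 6 -> June

June 11, 2016


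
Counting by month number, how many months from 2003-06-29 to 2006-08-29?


From June 2003 to August 2006
3 years * 12 = 36 months, plus 2 months = 38

38 months


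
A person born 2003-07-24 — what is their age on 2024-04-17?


Birth: 2003-07-24
Reference: 2024-04-17
Year difference: 2024 - 2003 = 21
Birthday not yet reached in 2024, subtract 1

20 years old


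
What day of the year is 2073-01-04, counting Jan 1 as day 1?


Date: January 4, 2073
No months before January
Plus 4 days in January

Day of year: 4


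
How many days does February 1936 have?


February 1936 (leap year: yes)

29 days


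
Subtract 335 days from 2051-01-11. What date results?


Start: 2051-01-11, subtract 335 days
Back 11 days from January 11 reaches December 31, 2050 -> 324 left
December 2050 has 31 days -> back to November 30, 2050 -> 293 left
November 2050 has 30 days -> back to October 31, 2050 -> 263 left
October 2050 has 31 days -> back to September 30, 2050 -> 232 left
September 2050 has 30 days -> back to August 31, 2050 -> 202 left
August 2050 has 31 days -> back to July 31, 2050 -> 171 left
July 2050 has 31 days -> back to June 30, 2050 -> 140 left
June 2050 has 30 days -> back to May 31, 2050 -> 110 left
May 2050 has 31 days -> back to April 30, 2050 -> 79 left
April 2050 has 30 days -> back to March 31, 2050 -> 49 left
March 2050 has 31 days -> back to February 28, 2050 -> 18 left
February 2050: 28 - 18 = 10 -> lands on February 10

Result: 2050-02-10


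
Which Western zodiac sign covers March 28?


Date: March 28
Conventional tropical zodiac dates: Aries from March 21 onward; Taurus starts April 20
March 28 falls within the Aries range

Aries


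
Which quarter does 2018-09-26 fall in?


Month: September (month 9)
Q1: Jan-Mar, Q2: Apr-Jun, Q3: Jul-Sep, Q4: Oct-Dec

Q3


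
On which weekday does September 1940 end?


September 1940 has 30 days
Anchor: Jan 1, 1940. With p = 1940 - 1 = 1939: (p + p//4 - p//100 + p//400) mod 7 = (1939 + 484 - 19 + 4) mod 7 = 2408 mod 7 = 0 -> Monday (Mon=0 ... Sun=6)
Days before September (Jan-Aug): 244; September 1 index = (0 + 244) mod 7 = 6 -> Sunday
Last day offset: 30 - 1 = 29 days
Weekday index = (6 + 29) mod 7 = 0

Monday, September 30


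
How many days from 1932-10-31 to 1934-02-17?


From 1932-10-31 to 1934-02-17
1932-10-31: days before October = 31 + 29 + 31 + 30 + 31 + 30 + 31 + 31 + 30 = 274 (1932 is a leap year); day of year = 274 + 31 = 305
1934-02-17: days before February = 31; day of year = 31 + 17 = 48
Rest of 1932: 366 - 305 = 61
Full years 1933 (365): 365
Total = 61 + 365 + 48 = 474

474 days


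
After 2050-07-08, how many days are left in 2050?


Day of year: 189 of 365
Remaining = 365 - 189

176 days


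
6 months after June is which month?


June is month 6
6 + 6 = 12

December


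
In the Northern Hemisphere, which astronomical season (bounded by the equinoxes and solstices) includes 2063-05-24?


Date: May 24
Astronomical Spring (approx.; exact equinox/solstice day varies by year): March 20 to June 20
May 24 falls within the Spring window

Spring


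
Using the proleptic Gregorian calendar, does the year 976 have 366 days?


Gregorian leap year rule: divisible by 4, but not by 100, unless also by 400.
976 is divisible by 4 but not 100 -> leap year

Yes


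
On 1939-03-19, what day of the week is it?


Date: March 19, 1939
Anchor: Jan 1, 1939. With p = 1939 - 1 = 1938: (p + p//4 - p//100 + p//400) mod 7 = (1938 + 484 - 19 + 4) mod 7 = 2407 mod 7 = 6 -> Sunday (Mon=0 ... Sun=6)
Days before March (Jan-Feb): 59; offset = 59 + 19 - 1 = 77
Weekday index = (6 + 77) mod 7 = 6

Day of the week: Sunday


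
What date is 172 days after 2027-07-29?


Start: 2027-07-29, add 172 days
July 2027 has 31 days: 31 - 29 = 2 days to July 31 -> 170 left
August 2027 has 31 days -> 139 left
September 2027 has 30 days -> 109 left
October 2027 has 31 days -> 78 left
November 2027 has 30 days -> 48 left
December 2027 has 31 days -> 17 left
January 2028: 17 <= 31 -> lands on January 17

Result: 2028-01-17


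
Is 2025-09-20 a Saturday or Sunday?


Anchor: Jan 1, 2025. With p = 2025 - 1 = 2024: (p + p//4 - p//100 + p//400) mod 7 = (2024 + 506 - 20 + 5) mod 7 = 2515 mod 7 = 2 -> Wednesday (Mon=0 ... Sun=6)
Day of year: 263; offset = 262
Weekday index = (2 + 262) mod 7 = 5 -> Saturday
Weekend days: Saturday, Sunday

Yes


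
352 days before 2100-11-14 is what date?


Start: 2100-11-14, subtract 352 days
Back 14 days from November 14 reaches October 31, 2100 -> 338 left
October 2100 has 31 days -> back to September 30, 2100 -> 307 left
September 2100 has 30 days -> back to August 31, 2100 -> 277 left
August 2100 has 31 days -> back to July 31, 2100 -> 246 left
July 2100 has 31 days -> back to June 30, 2100 -> 215 left
June 2100 has 30 days -> back to May 31, 2100 -> 185 left
May 2100 has 31 days -> back to April 30, 2100 -> 154 left
April 2100 has 30 days -> back to March 31, 2100 -> 124 left
March 2100 has 31 days -> back to February 28, 2100 -> 93 left
February 2100 has 28 days -> back to January 31, 2100 -> 65 left
January 2100 has 31 days -> back to December 31, 2099 -> 34 left
December 2099 has 31 days -> back to November 30, 2099 -> 3 left
November 2099: 30 - 3 = 27 -> lands on November 27

Result: 2099-11-27


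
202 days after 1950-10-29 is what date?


Start: 1950-10-29, add 202 days
October 1950 has 31 days: 31 - 29 = 2 days to October 31 -> 200 left
November 1950 has 30 days -> 170 left
December 1950 has 31 days -> 139 left
January 1951 has 31 days -> 108 left
February 1951 has 28 days -> 80 left
March 1951 has 31 days -> 49 left
April 1951 has 30 days -> 19 left
May 1951: 19 <= 31 -> lands on May 19

Result: 1951-05-19


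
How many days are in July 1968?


July 1968

31 days


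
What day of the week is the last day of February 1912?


February 1912 has 29 days
Anchor: Jan 1, 1912. With p = 1912 - 1 = 1911: (p + p//4 - p//100 + p//400) mod 7 = (1911 + 477 - 19 + 4) mod 7 = 2373 mod 7 = 0 -> Monday (Mon=0 ... Sun=6)
Days before February (Jan): 31; February 1 index = (0 + 31) mod 7 = 3 -> Thursday
Last day offset: 29 - 1 = 28 days
Weekday index = (3 + 28) mod 7 = 3

Thursday, February 29


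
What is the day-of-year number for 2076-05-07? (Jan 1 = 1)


Date: May 7, 2076
Days in months 1 through 4: 121
Plus 7 days in May

Day of year: 128


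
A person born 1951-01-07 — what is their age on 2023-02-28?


Birth: 1951-01-07
Reference: 2023-02-28
Year difference: 2023 - 1951 = 72

72 years old


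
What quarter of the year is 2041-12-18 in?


Month: December (month 12)
Q1: Jan-Mar, Q2: Apr-Jun, Q3: Jul-Sep, Q4: Oct-Dec

Q4


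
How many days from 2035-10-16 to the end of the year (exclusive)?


Day of year: 289 of 365
Remaining = 365 - 289

76 days


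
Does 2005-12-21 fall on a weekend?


Anchor: Jan 1, 2005. With p = 2005 - 1 = 2004: (p + p//4 - p//100 + p//400) mod 7 = (2004 + 501 - 20 + 5) mod 7 = 2490 mod 7 = 5 -> Saturday (Mon=0 ... Sun=6)
Day of year: 355; offset = 354
Weekday index = (5 + 354) mod 7 = 2 -> Wednesday
Weekend days: Saturday, Sunday

No


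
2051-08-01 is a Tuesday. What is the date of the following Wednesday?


Current: Tuesday
Target: Wednesday
Days ahead: 1

Next Wednesday: 2051-08-02


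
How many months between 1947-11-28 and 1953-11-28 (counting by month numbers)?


From November 1947 to November 1953
6 years * 12 = 72 months = 72

72 months


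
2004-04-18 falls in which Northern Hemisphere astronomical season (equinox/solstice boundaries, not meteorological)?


Date: April 18
Astronomical Spring (approx.; exact equinox/solstice day varies by year): March 20 to June 20
April 18 falls within the Spring window

Spring


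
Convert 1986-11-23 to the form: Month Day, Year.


ISO 1986-11-23 parses as year=1986, month=11, day=23
Month 11 -> November

November 23, 1986


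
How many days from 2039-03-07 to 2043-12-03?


From 2039-03-07 to 2043-12-03
2039-03-07: days before March = 31 + 28 = 59 (2039 is not a leap year); day of year = 59 + 7 = 66
2043-12-03: days before December = 31 + 28 + 31 + 30 + 31 + 30 + 31 + 31 + 30 + 31 + 30 = 334 (2043 is not a leap year); day of year = 334 + 3 = 337
Rest of 2039: 365 - 66 = 299
Full years 2040 (366), 2041 (365), 2042 (365): 1096
Total = 299 + 1096 + 337 = 1732

1732 days


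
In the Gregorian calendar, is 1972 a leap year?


Gregorian leap year rule: divisible by 4, but not by 100, unless also by 400.
1972 is divisible by 4 but not 100 -> leap year

Yes


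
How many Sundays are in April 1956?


April 1956 has 30 days
Anchor: Jan 1, 1956. With p = 1956 - 1 = 1955: (p + p//4 - p//100 + p//400) mod 7 = (1955 + 488 - 19 + 4) mod 7 = 2428 mod 7 = 6 -> Sunday (Mon=0 ... Sun=6)
Days before April (Jan-Mar): 91; April 1 index = (6 + 91) mod 7 = 6 -> Sunday
First Sunday is April 1
Sundays: 1, 8, 15, 22, 29

5 Sundays


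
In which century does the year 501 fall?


Century = (year - 1) // 100 + 1
= (501 - 1) // 100 + 1
= 500 // 100 + 1
= 5 + 1

6th century


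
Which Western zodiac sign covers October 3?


Date: October 3
Conventional tropical zodiac dates: Libra from September 23 onward; Scorpio starts October 23
October 3 falls within the Libra range

Libra


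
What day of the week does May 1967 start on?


Target: May 1, 1967
Anchor: Jan 1, 1967. With p = 1967 - 1 = 1966: (p + p//4 - p//100 + p//400) mod 7 = (1966 + 491 - 19 + 4) mod 7 = 2442 mod 7 = 6 -> Sunday (Mon=0 ... Sun=6)
Days before May (Jan-Apr): 120 days
Weekday index = (6 + 120) mod 7 = 0

Monday


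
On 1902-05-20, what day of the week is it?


Date: May 20, 1902
Anchor: Jan 1, 1902. With p = 1902 - 1 = 1901: (p + p//4 - p//100 + p//400) mod 7 = (1901 + 475 - 19 + 4) mod 7 = 2361 mod 7 = 2 -> Wednesday (Mon=0 ... Sun=6)
Days before May (Jan-Apr): 120; offset = 120 + 20 - 1 = 139
Weekday index = (2 + 139) mod 7 = 1

Day of the week: Tuesday


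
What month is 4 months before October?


October is month 10
10 - 4 = 6

June


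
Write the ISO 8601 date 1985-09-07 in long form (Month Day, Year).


ISO 1985-09-07 parses as year=1985, month=09, day=07
Month 9 -> September

September 7, 1985


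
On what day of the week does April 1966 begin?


Target: April 1, 1966
Anchor: Jan 1, 1966. With p = 1966 - 1 = 1965: (p + p//4 - p//100 + p//400) mod 7 = (1965 + 491 - 19 + 4) mod 7 = 2441 mod 7 = 5 -> Saturday (Mon=0 ... Sun=6)
Days before April (Jan-Mar): 90 days
Weekday index = (5 + 90) mod 7 = 4

Friday


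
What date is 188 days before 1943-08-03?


Start: 1943-08-03, subtract 188 days
Back 3 days from August 3 reaches July 31, 1943 -> 185 left
July 1943 has 31 days -> back to June 30, 1943 -> 154 left
June 1943 has 30 days -> back to May 31, 1943 -> 124 left
May 1943 has 31 days -> back to April 30, 1943 -> 93 left
April 1943 has 30 days -> back to March 31, 1943 -> 63 left
March 1943 has 31 days -> back to February 28, 1943 -> 32 left
February 1943 has 28 days -> back to January 31, 1943 -> 4 left
January 1943: 31 - 4 = 27 -> lands on January 27

Result: 1943-01-27


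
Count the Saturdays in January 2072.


January 2072 has 31 days
Anchor: Jan 1, 2072. With p = 2072 - 1 = 2071: (p + p//4 - p//100 + p//400) mod 7 = (2071 + 517 - 20 + 5) mod 7 = 2573 mod 7 = 4 -> Friday (Mon=0 ... Sun=6)
January 1 is the anchor itself -> Friday
First Saturday is January 2
Saturdays: 2, 9, 16, 23, 30

5 Saturdays


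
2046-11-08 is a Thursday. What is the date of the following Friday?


Current: Thursday
Target: Friday
Days ahead: 1

Next Friday: 2046-11-09


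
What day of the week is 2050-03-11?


Date: March 11, 2050
Anchor: Jan 1, 2050. With p = 2050 - 1 = 2049: (p + p//4 - p//100 + p//400) mod 7 = (2049 + 512 - 20 + 5) mod 7 = 2546 mod 7 = 5 -> Saturday (Mon=0 ... Sun=6)
Days before March (Jan-Feb): 59; offset = 59 + 11 - 1 = 69
Weekday index = (5 + 69) mod 7 = 4

Day of the week: Friday


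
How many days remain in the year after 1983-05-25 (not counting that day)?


Day of year: 145 of 365
Remaining = 365 - 145

220 days


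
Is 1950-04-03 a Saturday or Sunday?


Anchor: Jan 1, 1950. With p = 1950 - 1 = 1949: (p + p//4 - p//100 + p//400) mod 7 = (1949 + 487 - 19 + 4) mod 7 = 2421 mod 7 = 6 -> Sunday (Mon=0 ... Sun=6)
Day of year: 93; offset = 92
Weekday index = (6 + 92) mod 7 = 0 -> Monday
Weekend days: Saturday, Sunday

No


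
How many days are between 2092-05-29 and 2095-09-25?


From 2092-05-29 to 2095-09-25
2092-05-29: days before May = 31 + 29 + 31 + 30 = 121 (2092 is a leap year); day of year = 121 + 29 = 150
2095-09-25: days before September = 31 + 28 + 31 + 30 + 31 + 30 + 31 + 31 = 243 (2095 is not a leap year); day of year = 243 + 25 = 268
Rest of 2092: 366 - 150 = 216
Full years 2093 (365), 2094 (365): 730
Total = 216 + 730 + 268 = 1214

1214 days


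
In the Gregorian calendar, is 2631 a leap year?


Gregorian leap year rule: divisible by 4, but not by 100, unless also by 400.
2631 is not divisible by 4 -> not a leap year

No


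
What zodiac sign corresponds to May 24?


Date: May 24
Conventional tropical zodiac dates: Gemini from May 21 onward; Cancer starts June 21
May 24 falls within the Gemini range

Gemini


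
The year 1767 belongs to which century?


Century = (year - 1) // 100 + 1
= (1767 - 1) // 100 + 1
= 1766 // 100 + 1
= 17 + 1

18th century


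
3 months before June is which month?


June is month 6
6 - 3 = 3

March


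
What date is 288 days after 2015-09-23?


Start: 2015-09-23, add 288 days
September 2015 has 30 days: 30 - 23 = 7 days to September 30 -> 281 left
October 2015 has 31 days -> 250 left
November 2015 has 30 days -> 220 left
December 2015 has 31 days -> 189 left
January 2016 has 31 days -> 158 left
February 2016 has 29 days -> 129 left
March 2016 has 31 days -> 98 left
April 2016 has 30 days -> 68 left
May 2016 has 31 days -> 37 left
June 2016 has 30 days -> 7 left
July 2016: 7 <= 31 -> lands on July 7

Result: 2016-07-07


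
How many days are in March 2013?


March 2013

31 days


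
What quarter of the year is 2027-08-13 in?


Month: August (month 8)
Q1: Jan-Mar, Q2: Apr-Jun, Q3: Jul-Sep, Q4: Oct-Dec

Q3


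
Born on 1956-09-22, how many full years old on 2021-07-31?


Birth: 1956-09-22
Reference: 2021-07-31
Year difference: 2021 - 1956 = 65
Birthday not yet reached in 2021, subtract 1

64 years old


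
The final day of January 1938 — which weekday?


January 1938 has 31 days
Anchor: Jan 1, 1938. With p = 1938 - 1 = 1937: (p + p//4 - p//100 + p//400) mod 7 = (1937 + 484 - 19 + 4) mod 7 = 2406 mod 7 = 5 -> Saturday (Mon=0 ... Sun=6)
January 1 is the anchor itself -> Saturday
Last day offset: 31 - 1 = 30 days
Weekday index = (5 + 30) mod 7 = 0

Monday, January 31


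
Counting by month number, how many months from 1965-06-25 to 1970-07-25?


From June 1965 to July 1970
5 years * 12 = 60 months, plus 1 month = 61

61 months


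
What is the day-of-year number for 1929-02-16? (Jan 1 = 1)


Date: February 16, 1929
Days in months 1 through 1: 31
Plus 16 days in February

Day of year: 47


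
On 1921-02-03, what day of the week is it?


Date: February 3, 1921
Anchor: Jan 1, 1921. With p = 1921 - 1 = 1920: (p + p//4 - p//100 + p//400) mod 7 = (1920 + 480 - 19 + 4) mod 7 = 2385 mod 7 = 5 -> Saturday (Mon=0 ... Sun=6)
Days before February (Jan): 31; offset = 31 + 3 - 1 = 33
Weekday index = (5 + 33) mod 7 = 3

Day of the week: Thursday


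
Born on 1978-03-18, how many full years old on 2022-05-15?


Birth: 1978-03-18
Reference: 2022-05-15
Year difference: 2022 - 1978 = 44

44 years old


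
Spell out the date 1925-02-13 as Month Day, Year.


ISO 1925-02-13 parses as year=1925, month=02, day=13
Month 2 -> February

February 13, 1925


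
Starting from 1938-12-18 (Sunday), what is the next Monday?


Current: Sunday
Target: Monday
Days ahead: 1

Next Monday: 1938-12-19


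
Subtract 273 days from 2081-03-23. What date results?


Start: 2081-03-23, subtract 273 days
Back 23 days from March 23 reaches February 28, 2081 -> 250 left
February 2081 has 28 days -> back to January 31, 2081 -> 222 left
January 2081 has 31 days -> back to December 31, 2080 -> 191 left
December 2080 has 31 days -> back to November 30, 2080 -> 160 left
November 2080 has 30 days -> back to October 31, 2080 -> 130 left
October 2080 has 31 days -> back to September 30, 2080 -> 99 left
September 2080 has 30 days -> back to August 31, 2080 -> 69 left
August 2080 has 31 days -> back to July 31, 2080 -> 38 left
July 2080 has 31 days -> back to June 30, 2080 -> 7 left
June 2080: 30 - 7 = 23 -> lands on June 23

Result: 2080-06-23


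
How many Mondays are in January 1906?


January 1906 has 31 days
Anchor: Jan 1, 1906. With p = 1906 - 1 = 1905: (p + p//4 - p//100 + p//400) mod 7 = (1905 + 476 - 19 + 4) mod 7 = 2366 mod 7 = 0 -> Monday (Mon=0 ... Sun=6)
January 1 is the anchor itself -> Monday
First Monday is January 1
Mondays: 1, 8, 15, 22, 29

5 Mondays


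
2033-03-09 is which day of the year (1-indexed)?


Date: March 9, 2033
Days in months 1 through 2: 59
Plus 9 days in March

Day of year: 68


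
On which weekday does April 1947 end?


April 1947 has 30 days
Anchor: Jan 1, 1947. With p = 1947 - 1 = 1946: (p + p//4 - p//100 + p//400) mod 7 = (1946 + 486 - 19 + 4) mod 7 = 2417 mod 7 = 2 -> Wednesday (Mon=0 ... Sun=6)
Days before April (Jan-Mar): 90; April 1 index = (2 + 90) mod 7 = 1 -> Tuesday
Last day offset: 30 - 1 = 29 days
Weekday index = (1 + 29) mod 7 = 2

Wednesday, April 30


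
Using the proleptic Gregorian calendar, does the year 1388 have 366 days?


Gregorian leap year rule: divisible by 4, but not by 100, unless also by 400.
1388 is divisible by 4 but not 100 -> leap year

Yes


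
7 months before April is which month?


April is month 4
4 - 7 = -3; wrap: -3 + 12 = 9

September


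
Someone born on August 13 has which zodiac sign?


Date: August 13
Conventional tropical zodiac dates: Leo from July 23 onward; Virgo starts August 23
August 13 falls within the Leo range

Leo


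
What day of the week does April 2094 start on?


Target: April 1, 2094
Anchor: Jan 1, 2094. With p = 2094 - 1 = 2093: (p + p//4 - p//100 + p//400) mod 7 = (2093 + 523 - 20 + 5) mod 7 = 2601 mod 7 = 4 -> Friday (Mon=0 ... Sun=6)
Days before April (Jan-Mar): 90 days
Weekday index = (4 + 90) mod 7 = 3

Thursday


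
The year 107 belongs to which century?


Century = (year - 1) // 100 + 1
= (107 - 1) // 100 + 1
= 106 // 100 + 1
= 1 + 1

2nd century


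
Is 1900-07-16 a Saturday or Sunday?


Anchor: Jan 1, 1900. With p = 1900 - 1 = 1899: (p + p//4 - p//100 + p//400) mod 7 = (1899 + 474 - 18 + 4) mod 7 = 2359 mod 7 = 0 -> Monday (Mon=0 ... Sun=6)
Day of year: 197; offset = 196
Weekday index = (0 + 196) mod 7 = 0 -> Monday
Weekend days: Saturday, Sunday

No


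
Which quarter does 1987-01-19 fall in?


Month: January (month 1)
Q1: Jan-Mar, Q2: Apr-Jun, Q3: Jul-Sep, Q4: Oct-Dec

Q1


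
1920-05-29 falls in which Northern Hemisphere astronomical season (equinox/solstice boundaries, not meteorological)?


Date: May 29
Astronomical Spring (approx.; exact equinox/solstice day varies by year): March 20 to June 20
May 29 falls within the Spring window

Spring


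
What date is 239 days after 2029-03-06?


Start: 2029-03-06, add 239 days
March 2029 has 31 days: 31 - 6 = 25 days to March 31 -> 214 left
April 2029 has 30 days -> 184 left
May 2029 has 31 days -> 153 left
June 2029 has 30 days -> 123 left
July 2029 has 31 days -> 92 left
August 2029 has 31 days -> 61 left
September 2029 has 30 days -> 31 left
October 2029: 31 <= 31 -> lands on October 31

Result: 2029-10-31


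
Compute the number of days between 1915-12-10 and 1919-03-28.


From 1915-12-10 to 1919-03-28
1915-12-10: days before December = 31 + 28 + 31 + 30 + 31 + 30 + 31 + 31 + 30 + 31 + 30 = 334 (1915 is not a leap year); day of year = 334 + 10 = 344
1919-03-28: days before March = 31 + 28 = 59 (1919 is not a leap year); day of year = 59 + 28 = 87
Rest of 1915: 365 - 344 = 21
Full years 1916 (366), 1917 (365), 1918 (365): 1096
Total = 21 + 1096 + 87 = 1204

1204 days


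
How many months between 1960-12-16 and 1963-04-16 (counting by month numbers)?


From December 1960 to April 1963
3 years * 12 = 36 months, minus 8 months = 28

28 months


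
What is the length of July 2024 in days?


July 2024

31 days


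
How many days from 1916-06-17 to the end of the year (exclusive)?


Day of year: 169 of 366
Remaining = 366 - 169

197 days


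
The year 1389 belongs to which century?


Century = (year - 1) // 100 + 1
= (1389 - 1) // 100 + 1
= 1388 // 100 + 1
= 13 + 1

14th century


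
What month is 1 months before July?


July is month 7
7 - 1 = 6

June


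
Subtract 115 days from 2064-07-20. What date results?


Start: 2064-07-20, subtract 115 days
Back 20 days from July 20 reaches June 30, 2064 -> 95 left
June 2064 has 30 days -> back to May 31, 2064 -> 65 left
May 2064 has 31 days -> back to April 30, 2064 -> 34 left
April 2064 has 30 days -> back to March 31, 2064 -> 4 left
March 2064: 31 - 4 = 27 -> lands on March 27

Result: 2064-03-27


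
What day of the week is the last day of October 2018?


October 2018 has 31 days
Anchor: Jan 1, 2018. With p = 2018 - 1 = 2017: (p + p//4 - p//100 + p//400) mod 7 = (2017 + 504 - 20 + 5) mod 7 = 2506 mod 7 = 0 -> Monday (Mon=0 ... Sun=6)
Days before October (Jan-Sep): 273; October 1 index = (0 + 273) mod 7 = 0 -> Monday
Last day offset: 31 - 1 = 30 days
Weekday index = (0 + 30) mod 7 = 2

Wednesday, October 31


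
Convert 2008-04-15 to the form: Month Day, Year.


ISO 2008-04-15 parses as year=2008, month=04, day=15
Month 4 -> April

April 15, 2008


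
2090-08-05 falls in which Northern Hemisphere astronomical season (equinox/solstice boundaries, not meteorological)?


Date: August 5
Astronomical Summer (approx.; exact equinox/solstice day varies by year): June 21 to September 21
August 5 falls within the Summer window

Summer


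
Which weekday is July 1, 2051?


Target: July 1, 2051
Anchor: Jan 1, 2051. With p = 2051 - 1 = 2050: (p + p//4 - p//100 + p//400) mod 7 = (2050 + 512 - 20 + 5) mod 7 = 2547 mod 7 = 6 -> Sunday (Mon=0 ... Sun=6)
Days before July (Jan-Jun): 181 days
Weekday index = (6 + 181) mod 7 = 5

Saturday


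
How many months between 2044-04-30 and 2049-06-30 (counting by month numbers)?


From April 2044 to June 2049
5 years * 12 = 60 months, plus 2 months = 62

62 months


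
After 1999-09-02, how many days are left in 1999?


Day of year: 245 of 365
Remaining = 365 - 245

120 days


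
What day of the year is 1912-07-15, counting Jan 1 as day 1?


Date: July 15, 1912
Days in months 1 through 6: 182
Plus 15 days in July

Day of year: 197


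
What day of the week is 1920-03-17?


Date: March 17, 1920
Anchor: Jan 1, 1920. With p = 1920 - 1 = 1919: (p + p//4 - p//100 + p//400) mod 7 = (1919 + 479 - 19 + 4) mod 7 = 2383 mod 7 = 3 -> Thursday (Mon=0 ... Sun=6)
Days before March (Jan-Feb): 60; offset = 60 + 17 - 1 = 76
Weekday index = (3 + 76) mod 7 = 2

Day of the week: Wednesday


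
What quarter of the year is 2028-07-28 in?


Month: July (month 7)
Q1: Jan-Mar, Q2: Apr-Jun, Q3: Jul-Sep, Q4: Oct-Dec

Q3


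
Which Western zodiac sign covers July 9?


Date: July 9
Conventional tropical zodiac dates: Cancer from June 21 onward; Leo starts July 23
July 9 falls within the Cancer range

Cancer


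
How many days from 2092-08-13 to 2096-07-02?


From 2092-08-13 to 2096-07-02
2092-08-13: days before August = 31 + 29 + 31 + 30 + 31 + 30 + 31 = 213 (2092 is a leap year); day of year = 213 + 13 = 226
2096-07-02: days before July = 31 + 29 + 31 + 30 + 31 + 30 = 182 (2096 is a leap year); day of year = 182 + 2 = 184
Rest of 2092: 366 - 226 = 140
Full years 2093 (365), 2094 (365), 2095 (365): 1095
Total = 140 + 1095 + 184 = 1419

1419 days


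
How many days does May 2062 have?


May 2062

31 days


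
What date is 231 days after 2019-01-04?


Start: 2019-01-04, add 231 days
January 2019 has 31 days: 31 - 4 = 27 days to January 31 -> 204 left
February 2019 has 28 days -> 176 left
March 2019 has 31 days -> 145 left
April 2019 has 30 days -> 115 left
May 2019 has 31 days -> 84 left
June 2019 has 30 days -> 54 left
July 2019 has 31 days -> 23 left
August 2019: 23 <= 31 -> lands on August 23

Result: 2019-08-23


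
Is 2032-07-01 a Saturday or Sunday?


Anchor: Jan 1, 2032. With p = 2032 - 1 = 2031: (p + p//4 - p//100 + p//400) mod 7 = (2031 + 507 - 20 + 5) mod 7 = 2523 mod 7 = 3 -> Thursday (Mon=0 ... Sun=6)
Day of year: 183; offset = 182
Weekday index = (3 + 182) mod 7 = 3 -> Thursday
Weekend days: Saturday, Sunday

No


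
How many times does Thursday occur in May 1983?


May 1983 has 31 days
Anchor: Jan 1, 1983. With p = 1983 - 1 = 1982: (p + p//4 - p//100 + p//400) mod 7 = (1982 + 495 - 19 + 4) mod 7 = 2462 mod 7 = 5 -> Saturday (Mon=0 ... Sun=6)
Days before May (Jan-Apr): 120; May 1 index = (5 + 120) mod 7 = 6 -> Sunday
First Thursday is May 5
Thursdays: 5, 12, 19, 26

4 Thursdays


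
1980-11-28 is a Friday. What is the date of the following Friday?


Current: Friday
Target: Friday
Days ahead: 7

Next Friday: 1980-12-05


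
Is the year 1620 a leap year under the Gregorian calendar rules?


Gregorian leap year rule: divisible by 4, but not by 100, unless also by 400.
1620 is divisible by 4 but not 100 -> leap year

Yes


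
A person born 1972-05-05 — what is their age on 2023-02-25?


Birth: 1972-05-05
Reference: 2023-02-25
Year difference: 2023 - 1972 = 51
Birthday not yet reached in 2023, subtract 1

50 years old


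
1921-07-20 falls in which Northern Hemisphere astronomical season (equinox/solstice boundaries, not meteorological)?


Date: July 20
Astronomical Summer (approx.; exact equinox/solstice day varies by year): June 21 to September 21
July 20 falls within the Summer window

Summer


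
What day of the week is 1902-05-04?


Date: May 4, 1902
Anchor: Jan 1, 1902. With p = 1902 - 1 = 1901: (p + p//4 - p//100 + p//400) mod 7 = (1901 + 475 - 19 + 4) mod 7 = 2361 mod 7 = 2 -> Wednesday (Mon=0 ... Sun=6)
Days before May (Jan-Apr): 120; offset = 120 + 4 - 1 = 123
Weekday index = (2 + 123) mod 7 = 6

Day of the week: Sunday


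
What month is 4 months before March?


March is month 3
3 - 4 = -1; wrap: -1 + 12 = 11

November


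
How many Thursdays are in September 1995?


September 1995 has 30 days
Anchor: Jan 1, 1995. With p = 1995 - 1 = 1994: (p + p//4 - p//100 + p//400) mod 7 = (1994 + 498 - 19 + 4) mod 7 = 2477 mod 7 = 6 -> Sunday (Mon=0 ... Sun=6)
Days before September (Jan-Aug): 243; September 1 index = (6 + 243) mod 7 = 4 -> Friday
First Thursday is September 7
Thursdays: 7, 14, 21, 28

4 Thursdays


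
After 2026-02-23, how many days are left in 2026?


Day of year: 54 of 365
Remaining = 365 - 54

311 days


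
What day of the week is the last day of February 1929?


February 1929 has 28 days
Anchor: Jan 1, 1929. With p = 1929 - 1 = 1928: (p + p//4 - p//100 + p//400) mod 7 = (1928 + 482 - 19 + 4) mod 7 = 2395 mod 7 = 1 -> Tuesday (Mon=0 ... Sun=6)
Days before February (Jan): 31; February 1 index = (1 + 31) mod 7 = 4 -> Friday
Last day offset: 28 - 1 = 27 days
Weekday index = (4 + 27) mod 7 = 3

Thursday, February 28


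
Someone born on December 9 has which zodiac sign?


Date: December 9
Conventional tropical zodiac dates: Sagittarius from November 22 onward; Capricorn starts December 22
December 9 falls within the Sagittarius range

Sagittarius


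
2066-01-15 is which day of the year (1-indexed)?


Date: January 15, 2066
No months before January
Plus 15 days in January

Day of year: 15


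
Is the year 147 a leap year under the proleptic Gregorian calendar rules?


Gregorian leap year rule: divisible by 4, but not by 100, unless also by 400.
147 is not divisible by 4 -> not a leap year

No


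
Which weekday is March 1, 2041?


Target: March 1, 2041
Anchor: Jan 1, 2041. With p = 2041 - 1 = 2040: (p + p//4 - p//100 + p//400) mod 7 = (2040 + 510 - 20 + 5) mod 7 = 2535 mod 7 = 1 -> Tuesday (Mon=0 ... Sun=6)
Days before March (Jan-Feb): 59 days
Weekday index = (1 + 59) mod 7 = 4

Friday


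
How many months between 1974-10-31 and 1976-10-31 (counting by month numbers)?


From October 1974 to October 1976
2 years * 12 = 24 months = 24

24 months


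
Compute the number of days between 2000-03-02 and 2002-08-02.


From 2000-03-02 to 2002-08-02
2000-03-02: days before March = 31 + 29 = 60 (2000 is a leap year); day of year = 60 + 2 = 62
2002-08-02: days before August = 31 + 28 + 31 + 30 + 31 + 30 + 31 = 212 (2002 is not a leap year); day of year = 212 + 2 = 214
Rest of 2000: 366 - 62 = 304
Full years 2001 (365): 365
Total = 304 + 365 + 214 = 883

883 days


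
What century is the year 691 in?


Century = (year - 1) // 100 + 1
= (691 - 1) // 100 + 1
= 690 // 100 + 1
= 6 + 1

7th century


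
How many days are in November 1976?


November 1976

30 days


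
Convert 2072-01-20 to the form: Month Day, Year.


ISO 2072-01-20 parses as year=2072, month=01, day=20
Month 1 -> January

January 20, 2072


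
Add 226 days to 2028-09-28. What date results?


Start: 2028-09-28, add 226 days
September 2028 has 30 days: 30 - 28 = 2 days to September 30 -> 224 left
October 2028 has 31 days -> 193 left
November 2028 has 30 days -> 163 left
December 2028 has 31 days -> 132 left
January 2029 has 31 days -> 101 left
February 2029 has 28 days -> 73 left
March 2029 has 31 days -> 42 left
April 2029 has 30 days -> 12 left
May 2029: 12 <= 31 -> lands on May 12

Result: 2029-05-12


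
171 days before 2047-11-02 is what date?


Start: 2047-11-02, subtract 171 days
Back 2 days from November 2 reaches October 31, 2047 -> 169 left
October 2047 has 31 days -> back to September 30, 2047 -> 138 left
September 2047 has 30 days -> back to August 31, 2047 -> 108 left
August 2047 has 31 days -> back to July 31, 2047 -> 77 left
July 2047 has 31 days -> back to June 30, 2047 -> 46 left
June 2047 has 30 days -> back to May 31, 2047 -> 16 left
May 2047: 31 - 16 = 15 -> lands on May 15

Result: 2047-05-15


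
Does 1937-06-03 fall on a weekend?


Anchor: Jan 1, 1937. With p = 1937 - 1 = 1936: (p + p//4 - p//100 + p//400) mod 7 = (1936 + 484 - 19 + 4) mod 7 = 2405 mod 7 = 4 -> Friday (Mon=0 ... Sun=6)
Day of year: 154; offset = 153
Weekday index = (4 + 153) mod 7 = 3 -> Thursday
Weekend days: Saturday, Sunday

No


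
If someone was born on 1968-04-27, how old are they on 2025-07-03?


Birth: 1968-04-27
Reference: 2025-07-03
Year difference: 2025 - 1968 = 57

57 years old


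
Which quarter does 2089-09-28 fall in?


Month: September (month 9)
Q1: Jan-Mar, Q2: Apr-Jun, Q3: Jul-Sep, Q4: Oct-Dec

Q3


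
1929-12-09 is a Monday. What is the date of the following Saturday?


Current: Monday
Target: Saturday
Days ahead: 5

Next Saturday: 1929-12-14


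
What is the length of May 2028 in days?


May 2028

31 days


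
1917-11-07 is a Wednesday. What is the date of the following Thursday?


Current: Wednesday
Target: Thursday
Days ahead: 1

Next Thursday: 1917-11-08


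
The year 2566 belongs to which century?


Century = (year - 1) // 100 + 1
= (2566 - 1) // 100 + 1
= 2565 // 100 + 1
= 25 + 1

26th century


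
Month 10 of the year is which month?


Month 10 of 12

October


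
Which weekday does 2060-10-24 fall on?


Date: October 24, 2060
Anchor: Jan 1, 2060. With p = 2060 - 1 = 2059: (p + p//4 - p//100 + p//400) mod 7 = (2059 + 514 - 20 + 5) mod 7 = 2558 mod 7 = 3 -> Thursday (Mon=0 ... Sun=6)
Days before October (Jan-Sep): 274; offset = 274 + 24 - 1 = 297
Weekday index = (3 + 297) mod 7 = 6

Day of the week: Sunday


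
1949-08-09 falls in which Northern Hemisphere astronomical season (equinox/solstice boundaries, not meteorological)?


Date: August 9
Astronomical Summer (approx.; exact equinox/solstice day varies by year): June 21 to September 21
August 9 falls within the Summer window

Summer


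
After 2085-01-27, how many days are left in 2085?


Day of year: 27 of 365
Remaining = 365 - 27

338 days


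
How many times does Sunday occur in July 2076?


July 2076 has 31 days
Anchor: Jan 1, 2076. With p = 2076 - 1 = 2075: (p + p//4 - p//100 + p//400) mod 7 = (2075 + 518 - 20 + 5) mod 7 = 2578 mod 7 = 2 -> Wednesday (Mon=0 ... Sun=6)
Days before July (Jan-Jun): 182; July 1 index = (2 + 182) mod 7 = 2 -> Wednesday
First Sunday is July 5
Sundays: 5, 12, 19, 26

4 Sundays


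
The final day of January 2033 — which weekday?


January 2033 has 31 days
Anchor: Jan 1, 2033. With p = 2033 - 1 = 2032: (p + p//4 - p//100 + p//400) mod 7 = (2032 + 508 - 20 + 5) mod 7 = 2525 mod 7 = 5 -> Saturday (Mon=0 ... Sun=6)
January 1 is the anchor itself -> Saturday
Last day offset: 31 - 1 = 30 days
Weekday index = (5 + 30) mod 7 = 0

Monday, January 31


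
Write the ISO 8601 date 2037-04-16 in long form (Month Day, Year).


ISO 2037-04-16 parses as year=2037, month=04, day=16
Month 4 -> April

April 16, 2037


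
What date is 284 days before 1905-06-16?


Start: 1905-06-16, subtract 284 days
Back 16 days from June 16 reaches May 31, 1905 -> 268 left
May 1905 has 31 days -> back to April 30, 1905 -> 237 left
April 1905 has 30 days -> back to March 31, 1905 -> 207 left
March 1905 has 31 days -> back to February 28, 1905 -> 176 left
February 1905 has 28 days -> back to January 31, 1905 -> 148 left
January 1905 has 31 days -> back to December 31, 1904 -> 117 left
December 1904 has 31 days -> back to November 30, 1904 -> 86 left
November 1904 has 30 days -> back to October 31, 1904 -> 56 left
October 1904 has 31 days -> back to September 30, 1904 -> 25 left
September 1904: 30 - 25 = 5 -> lands on September 5

Result: 1904-09-05


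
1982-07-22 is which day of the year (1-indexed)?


Date: July 22, 1982
Days in months 1 through 6: 181
Plus 22 days in July

Day of year: 203


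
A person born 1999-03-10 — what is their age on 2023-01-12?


Birth: 1999-03-10
Reference: 2023-01-12
Year difference: 2023 - 1999 = 24
Birthday not yet reached in 2023, subtract 1

23 years old


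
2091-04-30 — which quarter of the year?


Month: April (month 4)
Q1: Jan-Mar, Q2: Apr-Jun, Q3: Jul-Sep, Q4: Oct-Dec

Q2


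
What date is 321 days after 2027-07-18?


Start: 2027-07-18, add 321 days
July 2027 has 31 days: 31 - 18 = 13 days to July 31 -> 308 left
August 2027 has 31 days -> 277 left
September 2027 has 30 days -> 247 left
October 2027 has 31 days -> 216 left
November 2027 has 30 days -> 186 left
December 2027 has 31 days -> 155 left
January 2028 has 31 days -> 124 left
February 2028 has 29 days -> 95 left
March 2028 has 31 days -> 64 left
April 2028 has 30 days -> 34 left
May 2028 has 31 days -> 3 left
June 2028: 3 <= 30 -> lands on June 3

Result: 2028-06-03


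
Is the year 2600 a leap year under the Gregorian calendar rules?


Gregorian leap year rule: divisible by 4, but not by 100, unless also by 400.
2600 is divisible by 100 but not 400 -> not a leap year

No


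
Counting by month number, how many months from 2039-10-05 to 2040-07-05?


From October 2039 to July 2040
1 year * 12 = 12 months, minus 3 months = 9

9 months


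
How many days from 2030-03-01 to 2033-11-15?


From 2030-03-01 to 2033-11-15
2030-03-01: days before March = 31 + 28 = 59 (2030 is not a leap year); day of year = 59 + 1 = 60
2033-11-15: days before November = 31 + 28 + 31 + 30 + 31 + 30 + 31 + 31 + 30 + 31 = 304 (2033 is not a leap year); day of year = 304 + 15 = 319
Rest of 2030: 365 - 60 = 305
Full years 2031 (365), 2032 (366): 731
Total = 305 + 731 + 319 = 1355

1355 days


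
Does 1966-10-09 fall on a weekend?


Anchor: Jan 1, 1966. With p = 1966 - 1 = 1965: (p + p//4 - p//100 + p//400) mod 7 = (1965 + 491 - 19 + 4) mod 7 = 2441 mod 7 = 5 -> Saturday (Mon=0 ... Sun=6)
Day of year: 282; offset = 281
Weekday index = (5 + 281) mod 7 = 6 -> Sunday
Weekend days: Saturday, Sunday

Yes


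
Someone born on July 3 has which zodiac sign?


Date: July 3
Conventional tropical zodiac dates: Cancer from June 21 onward; Leo starts July 23
July 3 falls within the Cancer range

Cancer


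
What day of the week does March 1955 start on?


Target: March 1, 1955
Anchor: Jan 1, 1955. With p = 1955 - 1 = 1954: (p + p//4 - p//100 + p//400) mod 7 = (1954 + 488 - 19 + 4) mod 7 = 2427 mod 7 = 5 -> Saturday (Mon=0 ... Sun=6)
Days before March (Jan-Feb): 59 days
Weekday index = (5 + 59) mod 7 = 1

Tuesday


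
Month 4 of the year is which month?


Month 4 of 12

April


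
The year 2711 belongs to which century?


Century = (year - 1) // 100 + 1
= (2711 - 1) // 100 + 1
= 2710 // 100 + 1
= 27 + 1

28th century


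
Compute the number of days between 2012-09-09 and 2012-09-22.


From 2012-09-09 to 2012-09-22
2012-09-09: days before September = 31 + 29 + 31 + 30 + 31 + 30 + 31 + 31 = 244 (2012 is a leap year); day of year = 244 + 9 = 253
2012-09-22: days before September = 31 + 29 + 31 + 30 + 31 + 30 + 31 + 31 = 244 (2012 is a leap year); day of year = 244 + 22 = 266
Same year: 266 - 253 = 13

13 days


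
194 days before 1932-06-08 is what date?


Start: 1932-06-08, subtract 194 days
Back 8 days from June 8 reaches May 31, 1932 -> 186 left
May 1932 has 31 days -> back to April 30, 1932 -> 155 left
April 1932 has 30 days -> back to March 31, 1932 -> 125 left
March 1932 has 31 days -> back to February 29, 1932 -> 94 left
February 1932 has 29 days -> back to January 31, 1932 -> 65 left
January 1932 has 31 days -> back to December 31, 1931 -> 34 left
December 1931 has 31 days -> back to November 30, 1931 -> 3 left
November 1931: 30 - 3 = 27 -> lands on November 27

Result: 1931-11-27


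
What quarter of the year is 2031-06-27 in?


Month: June (month 6)
Q1: Jan-Mar, Q2: Apr-Jun, Q3: Jul-Sep, Q4: Oct-Dec

Q2


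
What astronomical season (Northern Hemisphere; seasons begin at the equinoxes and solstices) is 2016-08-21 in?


Date: August 21
Astronomical Summer (approx.; exact equinox/solstice day varies by year): June 21 to September 21
August 21 falls within the Summer window

Summer


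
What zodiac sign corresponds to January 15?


Date: January 15
Conventional tropical zodiac dates: Capricorn from December 22 onward; Aquarius starts January 20
January 15 falls within the Capricorn range

Capricorn


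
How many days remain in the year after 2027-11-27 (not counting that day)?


Day of year: 331 of 365
Remaining = 365 - 331

34 days


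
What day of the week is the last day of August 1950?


August 1950 has 31 days
Anchor: Jan 1, 1950. With p = 1950 - 1 = 1949: (p + p//4 - p//100 + p//400) mod 7 = (1949 + 487 - 19 + 4) mod 7 = 2421 mod 7 = 6 -> Sunday (Mon=0 ... Sun=6)
Days before August (Jan-Jul): 212; August 1 index = (6 + 212) mod 7 = 1 -> Tuesday
Last day offset: 31 - 1 = 30 days
Weekday index = (1 + 30) mod 7 = 3

Thursday, August 31


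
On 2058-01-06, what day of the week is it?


Date: January 6, 2058
Anchor: Jan 1, 2058. With p = 2058 - 1 = 2057: (p + p//4 - p//100 + p//400) mod 7 = (2057 + 514 - 20 + 5) mod 7 = 2556 mod 7 = 1 -> Tuesday (Mon=0 ... Sun=6)
Days into year = 6 - 1 = 5
Weekday index = (1 + 5) mod 7 = 6

Day of the week: Sunday


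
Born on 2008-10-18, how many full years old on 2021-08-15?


Birth: 2008-10-18
Reference: 2021-08-15
Year difference: 2021 - 2008 = 13
Birthday not yet reached in 2021, subtract 1

12 years old


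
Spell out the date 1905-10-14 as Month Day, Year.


ISO 1905-10-14 parses as year=1905, month=10, day=14
Month 10 -> October

October 14, 1905
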